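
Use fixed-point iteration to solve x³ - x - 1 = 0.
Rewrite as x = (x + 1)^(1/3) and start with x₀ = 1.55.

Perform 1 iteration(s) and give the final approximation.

Equation: x³ - x - 1 = 0
Fixed-point form: x = (x + 1)^(1/3)
x₀ = 1.55

x_1 = g(1.550000) = 1.366197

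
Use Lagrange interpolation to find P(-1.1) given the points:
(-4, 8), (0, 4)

Lagrange interpolation formula:
P(x) = Σ yᵢ × Lᵢ(x)
where Lᵢ(x) = Π_{j≠i} (x - xⱼ)/(xᵢ - xⱼ)

L_0(-1.1) = (-1.1 - 0)/(-4 - 0) = 0.275000
L_1(-1.1) = (-1.1 - (-4))/(0 - (-4)) = 0.725000

P(-1.1) = 8×L_0(-1.1) + 4×L_1(-1.1)
P(-1.1) = 5.100000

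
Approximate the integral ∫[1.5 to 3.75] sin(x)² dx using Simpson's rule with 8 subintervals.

f(x) = sin(x)²
a = 1.5, b = 3.75, n = 8
h = (b - a)/n = 0.281250

Simpson's rule: (h/3)[f(x₀) + 4f(x₁) + 2f(x₂) + ... + f(xₙ)]

x_0 = 1.5000, f(x_0) = 0.994996, coefficient = 1
x_1 = 1.7812, f(x_1) = 0.956359, coefficient = 4
x_2 = 2.0625, f(x_2) = 0.777095, coefficient = 2
x_3 = 2.3438, f(x_3) = 0.512443, coefficient = 4
x_4 = 2.6250, f(x_4) = 0.243957, coefficient = 2
x_5 = 2.9062, f(x_5) = 0.054371, coefficient = 4
x_6 = 3.1875, f(x_6) = 0.002106, coefficient = 2
x_7 = 3.4688, f(x_7) = 0.103267, coefficient = 4
x_8 = 3.7500, f(x_8) = 0.326682, coefficient = 1

I ≈ (0.281250/3) × 9.873759 = 0.925665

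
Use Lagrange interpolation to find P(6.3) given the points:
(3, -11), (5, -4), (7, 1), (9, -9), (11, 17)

Lagrange interpolation formula:
P(x) = Σ yᵢ × Lᵢ(x)
where Lᵢ(x) = Π_{j≠i} (x - xⱼ)/(xᵢ - xⱼ)

L_0(6.3) = (6.3 - 5)/(3 - 5) × (6.3 - 7)/(3 - 7) × (6.3 - 9)/(3 - 9) × (6.3 - 11)/(3 - 11) = -0.030073
L_1(6.3) = (6.3 - 3)/(5 - 3) × (6.3 - 7)/(5 - 7) × (6.3 - 9)/(5 - 9) × (6.3 - 11)/(5 - 11) = 0.305353
L_2(6.3) = (6.3 - 3)/(7 - 3) × (6.3 - 5)/(7 - 5) × (6.3 - 9)/(7 - 9) × (6.3 - 11)/(7 - 11) = 0.850627
L_3(6.3) = (6.3 - 3)/(9 - 3) × (6.3 - 5)/(9 - 5) × (6.3 - 7)/(9 - 7) × (6.3 - 11)/(9 - 11) = -0.147022
L_4(6.3) = (6.3 - 3)/(11 - 3) × (6.3 - 5)/(11 - 5) × (6.3 - 7)/(11 - 7) × (6.3 - 9)/(11 - 9) = 0.021115

P(6.3) = (-11)×L_0(6.3) + (-4)×L_1(6.3) + 1×L_2(6.3) + (-9)×L_3(6.3) + 17×L_4(6.3)
P(6.3) = 1.642162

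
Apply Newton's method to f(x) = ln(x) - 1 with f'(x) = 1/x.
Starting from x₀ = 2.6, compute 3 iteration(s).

f(x) = ln(x) - 1
f'(x) = 1/x
x₀ = 2.6

Newton-Raphson formula: x_{n+1} = x_n - f(x_n)/f'(x_n)

Iteration 1:
  f(2.600000) = -0.044489
  f'(2.600000) = 0.384615
  x_1 = 2.600000 - (-0.044489)/0.384615 = 2.715670
Iteration 2:
  f(2.715670) = -0.000961
  f'(2.715670) = 0.368233
  x_2 = 2.715670 - (-0.000961)/0.368233 = 2.718281
Iteration 3:
  f(2.718281) = 0.000000
  f'(2.718281) = 0.367880
  x_3 = 2.718281 - 0.000000/0.367880 = 2.718282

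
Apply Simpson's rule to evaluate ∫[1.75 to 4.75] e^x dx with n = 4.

f(x) = e^x
a = 1.75, b = 4.75, n = 4
h = (b - a)/n = 0.750000

Simpson's rule: (h/3)[f(x₀) + 4f(x₁) + 2f(x₂) + ... + f(xₙ)]

x_0 = 1.7500, f(x_0) = 5.754603, coefficient = 1
x_1 = 2.5000, f(x_1) = 12.182494, coefficient = 4
x_2 = 3.2500, f(x_2) = 25.790340, coefficient = 2
x_3 = 4.0000, f(x_3) = 54.598150, coefficient = 4
x_4 = 4.7500, f(x_4) = 115.584285, coefficient = 1

I ≈ (0.750000/3) × 440.042143 = 110.010536
Exact value: 109.829682
Error: 0.180854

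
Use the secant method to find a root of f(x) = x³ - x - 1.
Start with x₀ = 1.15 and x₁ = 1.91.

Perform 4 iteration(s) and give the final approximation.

f(x) = x³ - x - 1
x₀ = 1.15, x₁ = 1.91

Secant formula: x_{n+1} = x_n - f(x_n)(x_n - x_{n-1})/(f(x_n) - f(x_{n-1}))

Iteration 1:
  f(1.150000) = -0.629125
  f(1.910000) = 4.057871
  x_2 = 1.910000 - 4.057871×(1.910000 - 1.150000)/(4.057871 - (-0.629125))
       = 1.252013
Iteration 2:
  f(1.910000) = 4.057871
  f(1.252013) = -0.289436
  x_3 = 1.252013 - (-0.289436)×(1.252013 - 1.910000)/(-0.289436 - 4.057871)
       = 1.295821
Iteration 3:
  f(1.252013) = -0.289436
  f(1.295821) = -0.119941
  x_4 = 1.295821 - (-0.119941)×(1.295821 - 1.252013)/(-0.119941 - (-0.289436))
       = 1.326821
Iteration 4:
  f(1.295821) = -0.119941
  f(1.326821) = 0.008985
  x_5 = 1.326821 - 0.008985×(1.326821 - 1.295821)/(0.008985 - (-0.119941))
       = 1.324660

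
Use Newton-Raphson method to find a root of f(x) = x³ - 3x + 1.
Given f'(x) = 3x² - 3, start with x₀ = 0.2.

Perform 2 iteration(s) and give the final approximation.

f(x) = x³ - 3x + 1
f'(x) = 3x² - 3
x₀ = 0.2

Newton-Raphson formula: x_{n+1} = x_n - f(x_n)/f'(x_n)

Iteration 1:
  f(0.200000) = 0.408000
  f'(0.200000) = -2.880000
  x_1 = 0.200000 - 0.408000/(-2.880000) = 0.341667
Iteration 2:
  f(0.341667) = 0.014885
  f'(0.341667) = -2.649792
  x_2 = 0.341667 - 0.014885/(-2.649792) = 0.347284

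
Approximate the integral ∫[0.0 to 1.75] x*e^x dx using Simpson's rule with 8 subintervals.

f(x) = x*e^x
a = 0.0, b = 1.75, n = 8
h = (b - a)/n = 0.218750

Simpson's rule: (h/3)[f(x₀) + 4f(x₁) + 2f(x₂) + ... + f(xₙ)]

x_0 = 0.0000, f(x_0) = 0.000000, coefficient = 1
x_1 = 0.2188, f(x_1) = 0.272239, coefficient = 4
x_2 = 0.4375, f(x_2) = 0.677613, coefficient = 2
x_3 = 0.6562, f(x_3) = 1.264955, coefficient = 4
x_4 = 0.8750, f(x_4) = 2.099016, coefficient = 2
x_5 = 1.0938, f(x_5) = 3.265334, coefficient = 4
x_6 = 1.3125, f(x_6) = 4.876529, coefficient = 2
x_7 = 1.5312, f(x_7) = 7.080428, coefficient = 4
x_8 = 1.7500, f(x_8) = 10.070555, coefficient = 1

I ≈ (0.218750/3) × 72.908697 = 5.316259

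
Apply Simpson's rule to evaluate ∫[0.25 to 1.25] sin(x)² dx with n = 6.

f(x) = sin(x)²
a = 0.25, b = 1.25, n = 6
h = (b - a)/n = 0.166667

Simpson's rule: (h/3)[f(x₀) + 4f(x₁) + 2f(x₂) + ... + f(xₙ)]

x_0 = 0.2500, f(x_0) = 0.061209, coefficient = 1
x_1 = 0.4167, f(x_1) = 0.163794, coefficient = 4
x_2 = 0.5833, f(x_2) = 0.303391, coefficient = 2
x_3 = 0.7500, f(x_3) = 0.464631, coefficient = 4
x_4 = 0.9167, f(x_4) = 0.629766, coefficient = 2
x_5 = 1.0833, f(x_5) = 0.780615, coefficient = 4
x_6 = 1.2500, f(x_6) = 0.900572, coefficient = 1

I ≈ (0.166667/3) × 8.464253 = 0.470236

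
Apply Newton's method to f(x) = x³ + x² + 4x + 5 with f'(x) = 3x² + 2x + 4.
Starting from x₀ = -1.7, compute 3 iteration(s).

f(x) = x³ + x² + 4x + 5
f'(x) = 3x² + 2x + 4
x₀ = -1.7

Newton-Raphson formula: x_{n+1} = x_n - f(x_n)/f'(x_n)

Iteration 1:
  f(-1.700000) = -3.823000
  f'(-1.700000) = 9.270000
  x_1 = -1.700000 - (-3.823000)/9.270000 = -1.287594
Iteration 2:
  f(-1.287594) = -0.627180
  f'(-1.287594) = 6.398509
  x_2 = -1.287594 - (-0.627180)/6.398509 = -1.189575
Iteration 3:
  f(-1.189575) = -0.026563
  f'(-1.189575) = 5.866114
  x_3 = -1.189575 - (-0.026563)/5.866114 = -1.185046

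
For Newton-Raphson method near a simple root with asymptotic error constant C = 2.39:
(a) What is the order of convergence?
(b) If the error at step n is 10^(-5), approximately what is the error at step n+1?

(a) Newton-Raphson has quadratic (order 2) convergence near simple roots.
    This means |e_{n+1}| ≈ C|e_n|².

(b) With |e_n| = 10^(-5) and C = 2.39:
    |e_{n+1}| ≈ 2.39 × (10^(-5))² = 2.39 × 10^(-10)

(a) 2 (quadratic); (b) |e_{n+1}| ≈ 2.390e-10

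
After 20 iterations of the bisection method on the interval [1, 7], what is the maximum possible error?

Bisection error bound: |error| ≤ (b-a)/2^n
|error| ≤ (7 - 1)/2^20 = 6/2^20
|error| ≤ 0.0000057220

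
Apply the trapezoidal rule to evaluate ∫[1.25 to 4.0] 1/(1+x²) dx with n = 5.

f(x) = 1/(1+x²)
a = 1.25, b = 4.0, n = 5
h = (b - a)/n = 0.550000

Trapezoidal rule: (h/2)[f(x₀) + 2f(x₁) + 2f(x₂) + ... + f(xₙ)]

x_0 = 1.2500, f(x_0) = 0.390244, coefficient = 1
x_1 = 1.8000, f(x_1) = 0.235849, coefficient = 2
x_2 = 2.3500, f(x_2) = 0.153315, coefficient = 2
x_3 = 2.9000, f(x_3) = 0.106270, coefficient = 2
x_4 = 3.4500, f(x_4) = 0.077504, coefficient = 2
x_5 = 4.0000, f(x_5) = 0.058824, coefficient = 1

I ≈ (0.550000/2) × 1.594945 = 0.438610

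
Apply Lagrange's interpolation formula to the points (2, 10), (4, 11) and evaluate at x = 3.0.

Lagrange interpolation formula:
P(x) = Σ yᵢ × Lᵢ(x)
where Lᵢ(x) = Π_{j≠i} (x - xⱼ)/(xᵢ - xⱼ)

L_0(3.0) = (3.0 - 4)/(2 - 4) = 0.500000
L_1(3.0) = (3.0 - 2)/(4 - 2) = 0.500000

P(3.0) = 10×L_0(3.0) + 11×L_1(3.0)
P(3.0) = 10.500000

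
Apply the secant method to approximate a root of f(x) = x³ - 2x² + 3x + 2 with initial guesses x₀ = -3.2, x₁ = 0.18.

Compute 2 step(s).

f(x) = x³ - 2x² + 3x + 2
x₀ = -3.2, x₁ = 0.18

Secant formula: x_{n+1} = x_n - f(x_n)(x_n - x_{n-1})/(f(x_n) - f(x_{n-1}))

Iteration 1:
  f(-3.200000) = -60.848000
  f(0.180000) = 2.481032
  x_2 = 0.180000 - 2.481032×(0.180000 - (-3.200000))/(2.481032 - (-60.848000))
       = 0.047582
Iteration 2:
  f(0.180000) = 2.481032
  f(0.047582) = 2.138326
  x_3 = 0.047582 - 2.138326×(0.047582 - 0.180000)/(2.138326 - 2.481032)
       = -0.778644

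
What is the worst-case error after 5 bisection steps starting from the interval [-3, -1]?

Bisection error bound: |error| ≤ (b-a)/2^n
|error| ≤ (-1 - (-3))/2^5 = 2/2^5
|error| ≤ 0.0625000000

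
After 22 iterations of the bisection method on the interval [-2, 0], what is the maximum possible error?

Bisection error bound: |error| ≤ (b-a)/2^n
|error| ≤ (0 - (-2))/2^22 = 2/2^22
|error| ≤ 0.0000004768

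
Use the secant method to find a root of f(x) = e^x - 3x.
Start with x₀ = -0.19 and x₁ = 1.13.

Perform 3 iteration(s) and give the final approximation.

f(x) = e^x - 3x
x₀ = -0.19, x₁ = 1.13

Secant formula: x_{n+1} = x_n - f(x_n)(x_n - x_{n-1})/(f(x_n) - f(x_{n-1}))

Iteration 1:
  f(-0.190000) = 1.396959
  f(1.130000) = -0.294343
  x_2 = 1.130000 - (-0.294343)×(1.130000 - (-0.190000))/(-0.294343 - 1.396959)
       = 0.900276
Iteration 2:
  f(1.130000) = -0.294343
  f(0.900276) = -0.240546
  x_3 = 0.900276 - (-0.240546)×(0.900276 - 1.130000)/(-0.240546 - (-0.294343))
       = -0.126890
Iteration 3:
  f(0.900276) = -0.240546
  f(-0.126890) = 1.261501
  x_4 = -0.126890 - 1.261501×(-0.126890 - 0.900276)/(1.261501 - (-0.240546))
       = 0.735780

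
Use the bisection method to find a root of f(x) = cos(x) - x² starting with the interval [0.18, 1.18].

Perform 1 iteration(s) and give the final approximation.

f(x) = cos(x) - x²
Initial interval: [0.18, 1.18]

Iteration 1:
  c_1 = (0.180000 + 1.180000)/2 = 0.680000
  f(c_1) = f(0.680000) = 0.315173
  f(a) × f(c) ≥ 0, new interval: [0.680000, 1.180000]

After 1 iteration(s), the approximation is c_1 = 0.680000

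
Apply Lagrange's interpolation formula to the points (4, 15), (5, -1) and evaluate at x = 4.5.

Lagrange interpolation formula:
P(x) = Σ yᵢ × Lᵢ(x)
where Lᵢ(x) = Π_{j≠i} (x - xⱼ)/(xᵢ - xⱼ)

L_0(4.5) = (4.5 - 5)/(4 - 5) = 0.500000
L_1(4.5) = (4.5 - 4)/(5 - 4) = 0.500000

P(4.5) = 15×L_0(4.5) + (-1)×L_1(4.5)
P(4.5) = 7.000000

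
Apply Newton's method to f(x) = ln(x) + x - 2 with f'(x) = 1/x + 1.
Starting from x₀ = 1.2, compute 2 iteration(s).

f(x) = ln(x) + x - 2
f'(x) = 1/x + 1
x₀ = 1.2

Newton-Raphson formula: x_{n+1} = x_n - f(x_n)/f'(x_n)

Iteration 1:
  f(1.200000) = -0.617678
  f'(1.200000) = 1.833333
  x_1 = 1.200000 - (-0.617678)/1.833333 = 1.536916
Iteration 2:
  f(1.536916) = -0.033307
  f'(1.536916) = 1.650654
  x_2 = 1.536916 - (-0.033307)/1.650654 = 1.557094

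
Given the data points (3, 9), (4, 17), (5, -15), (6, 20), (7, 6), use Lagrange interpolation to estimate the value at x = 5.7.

Lagrange interpolation formula:
P(x) = Σ yᵢ × Lᵢ(x)
where Lᵢ(x) = Π_{j≠i} (x - xⱼ)/(xᵢ - xⱼ)

L_0(5.7) = (5.7 - 4)/(3 - 4) × (5.7 - 5)/(3 - 5) × (5.7 - 6)/(3 - 6) × (5.7 - 7)/(3 - 7) = 0.019337
L_1(5.7) = (5.7 - 3)/(4 - 3) × (5.7 - 5)/(4 - 5) × (5.7 - 6)/(4 - 6) × (5.7 - 7)/(4 - 7) = -0.122850
L_2(5.7) = (5.7 - 3)/(5 - 3) × (5.7 - 4)/(5 - 4) × (5.7 - 6)/(5 - 6) × (5.7 - 7)/(5 - 7) = 0.447525
L_3(5.7) = (5.7 - 3)/(6 - 3) × (5.7 - 4)/(6 - 4) × (5.7 - 5)/(6 - 5) × (5.7 - 7)/(6 - 7) = 0.696150
L_4(5.7) = (5.7 - 3)/(7 - 3) × (5.7 - 4)/(7 - 4) × (5.7 - 5)/(7 - 5) × (5.7 - 6)/(7 - 6) = -0.040162

P(5.7) = 9×L_0(5.7) + 17×L_1(5.7) + (-15)×L_2(5.7) + 20×L_3(5.7) + 6×L_4(5.7)
P(5.7) = 5.054738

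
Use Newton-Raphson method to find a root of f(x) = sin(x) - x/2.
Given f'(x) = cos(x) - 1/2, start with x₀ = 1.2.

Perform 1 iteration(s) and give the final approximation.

f(x) = sin(x) - x/2
f'(x) = cos(x) - 1/2
x₀ = 1.2

Newton-Raphson formula: x_{n+1} = x_n - f(x_n)/f'(x_n)

Iteration 1:
  f(1.200000) = 0.332039
  f'(1.200000) = -0.137642
  x_1 = 1.200000 - 0.332039/(-0.137642) = 3.612334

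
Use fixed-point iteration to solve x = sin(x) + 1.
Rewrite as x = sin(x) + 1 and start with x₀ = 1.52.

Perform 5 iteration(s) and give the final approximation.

Equation: x = sin(x) + 1
Fixed-point form: x = sin(x) + 1
x₀ = 1.52

x_1 = g(1.520000) = 1.998710
x_2 = g(1.998710) = 1.909833
x_3 = g(1.909833) = 1.943075
x_4 = g(1.943075) = 1.931501
x_5 = g(1.931501) = 1.935648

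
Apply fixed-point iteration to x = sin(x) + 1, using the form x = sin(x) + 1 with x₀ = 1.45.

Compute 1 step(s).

Equation: x = sin(x) + 1
Fixed-point form: x = sin(x) + 1
x₀ = 1.45

x_1 = g(1.450000) = 1.992713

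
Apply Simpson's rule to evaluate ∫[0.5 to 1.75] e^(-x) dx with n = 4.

f(x) = e^(-x)
a = 0.5, b = 1.75, n = 4
h = (b - a)/n = 0.312500

Simpson's rule: (h/3)[f(x₀) + 4f(x₁) + 2f(x₂) + ... + f(xₙ)]

x_0 = 0.5000, f(x_0) = 0.606531, coefficient = 1
x_1 = 0.8125, f(x_1) = 0.443747, coefficient = 4
x_2 = 1.1250, f(x_2) = 0.324652, coefficient = 2
x_3 = 1.4375, f(x_3) = 0.237521, coefficient = 4
x_4 = 1.7500, f(x_4) = 0.173774, coefficient = 1

I ≈ (0.312500/3) × 4.154682 = 0.432779
Exact value: 0.432757
Error: 0.000023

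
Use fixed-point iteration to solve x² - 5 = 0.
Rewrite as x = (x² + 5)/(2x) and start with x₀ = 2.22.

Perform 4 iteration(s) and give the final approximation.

Equation: x² - 5 = 0
Fixed-point form: x = (x² + 5)/(2x)
x₀ = 2.22

x_1 = g(2.220000) = 2.236126
x_2 = g(2.236126) = 2.236068
x_3 = g(2.236068) = 2.236068
x_4 = g(2.236068) = 2.236068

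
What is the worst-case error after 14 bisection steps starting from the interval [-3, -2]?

Bisection error bound: |error| ≤ (b-a)/2^n
|error| ≤ (-2 - (-3))/2^14 = 1/2^14
|error| ≤ 0.0000610352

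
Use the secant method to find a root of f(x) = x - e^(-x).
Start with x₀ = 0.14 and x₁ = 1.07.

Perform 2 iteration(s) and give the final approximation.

f(x) = x - e^(-x)
x₀ = 0.14, x₁ = 1.07

Secant formula: x_{n+1} = x_n - f(x_n)(x_n - x_{n-1})/(f(x_n) - f(x_{n-1}))

Iteration 1:
  f(0.140000) = -0.729358
  f(1.070000) = 0.726991
  x_2 = 1.070000 - 0.726991×(1.070000 - 0.140000)/(0.726991 - (-0.729358))
       = 0.605756
Iteration 2:
  f(1.070000) = 0.726991
  f(0.605756) = 0.060094
  x_3 = 0.605756 - 0.060094×(0.605756 - 1.070000)/(0.060094 - 0.726991)
       = 0.563923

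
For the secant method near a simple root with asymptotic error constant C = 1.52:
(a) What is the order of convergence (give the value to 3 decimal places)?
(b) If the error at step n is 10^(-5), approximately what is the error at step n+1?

(a) Secant method has superlinear convergence with order φ = (1+√5)/2 ≈ 1.618.
    This means |e_{n+1}| ≈ C|e_n|^1.618.

(b) With |e_n| = 10^(-5) and C = 1.52:
    |e_{n+1}| ≈ 1.52 × (10^(-5))^1.618 = 1.52 × 10^(-8.09)

(a) ≈ 1.618 (golden ratio); (b) |e_{n+1}| ≈ 1.235e-08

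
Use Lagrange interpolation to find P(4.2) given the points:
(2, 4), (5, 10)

Lagrange interpolation formula:
P(x) = Σ yᵢ × Lᵢ(x)
where Lᵢ(x) = Π_{j≠i} (x - xⱼ)/(xᵢ - xⱼ)

L_0(4.2) = (4.2 - 5)/(2 - 5) = 0.266667
L_1(4.2) = (4.2 - 2)/(5 - 2) = 0.733333

P(4.2) = 4×L_0(4.2) + 10×L_1(4.2)
P(4.2) = 8.400000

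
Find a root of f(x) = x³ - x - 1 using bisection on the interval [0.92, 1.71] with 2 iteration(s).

f(x) = x³ - x - 1
Initial interval: [0.92, 1.71]

Iteration 1:
  c_1 = (0.920000 + 1.710000)/2 = 1.315000
  f(c_1) = f(1.315000) = -0.041069
  f(a) × f(c) ≥ 0, new interval: [1.315000, 1.710000]
Iteration 2:
  c_2 = (1.315000 + 1.710000)/2 = 1.512500
  f(c_2) = f(1.512500) = 0.947580
  f(a) × f(c) < 0, new interval: [1.315000, 1.512500]

After 2 iteration(s), the approximation is c_2 = 1.512500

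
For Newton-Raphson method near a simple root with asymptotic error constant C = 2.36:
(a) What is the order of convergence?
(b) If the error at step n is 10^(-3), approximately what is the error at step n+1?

(a) Newton-Raphson has quadratic (order 2) convergence near simple roots.
    This means |e_{n+1}| ≈ C|e_n|².

(b) With |e_n| = 10^(-3) and C = 2.36:
    |e_{n+1}| ≈ 2.36 × (10^(-3))² = 2.36 × 10^(-6)

(a) 2 (quadratic); (b) |e_{n+1}| ≈ 2.360e-06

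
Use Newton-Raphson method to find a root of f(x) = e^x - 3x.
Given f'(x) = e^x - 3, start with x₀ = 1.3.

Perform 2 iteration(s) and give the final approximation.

f(x) = e^x - 3x
f'(x) = e^x - 3
x₀ = 1.3

Newton-Raphson formula: x_{n+1} = x_n - f(x_n)/f'(x_n)

Iteration 1:
  f(1.300000) = -0.230703
  f'(1.300000) = 0.669297
  x_1 = 1.300000 - (-0.230703)/0.669297 = 1.644695
Iteration 2:
  f(1.644695) = 0.245345
  f'(1.644695) = 2.179431
  x_2 = 1.644695 - 0.245345/2.179431 = 1.532122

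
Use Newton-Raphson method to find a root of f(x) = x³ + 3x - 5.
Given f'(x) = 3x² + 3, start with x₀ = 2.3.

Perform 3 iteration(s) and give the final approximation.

f(x) = x³ + 3x - 5
f'(x) = 3x² + 3
x₀ = 2.3

Newton-Raphson formula: x_{n+1} = x_n - f(x_n)/f'(x_n)

Iteration 1:
  f(2.300000) = 14.067000
  f'(2.300000) = 18.870000
  x_1 = 2.300000 - 14.067000/18.870000 = 1.554531
Iteration 2:
  f(1.554531) = 3.420221
  f'(1.554531) = 10.249700
  x_2 = 1.554531 - 3.420221/10.249700 = 1.220841
Iteration 3:
  f(1.220841) = 0.482130
  f'(1.220841) = 7.471359
  x_3 = 1.220841 - 0.482130/7.471359 = 1.156311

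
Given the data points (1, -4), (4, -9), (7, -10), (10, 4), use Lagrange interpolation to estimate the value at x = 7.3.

Lagrange interpolation formula:
P(x) = Σ yᵢ × Lᵢ(x)
where Lᵢ(x) = Π_{j≠i} (x - xⱼ)/(xᵢ - xⱼ)

L_0(7.3) = (7.3 - 4)/(1 - 4) × (7.3 - 7)/(1 - 7) × (7.3 - 10)/(1 - 10) = 0.016500
L_1(7.3) = (7.3 - 1)/(4 - 1) × (7.3 - 7)/(4 - 7) × (7.3 - 10)/(4 - 10) = -0.094500
L_2(7.3) = (7.3 - 1)/(7 - 1) × (7.3 - 4)/(7 - 4) × (7.3 - 10)/(7 - 10) = 1.039500
L_3(7.3) = (7.3 - 1)/(10 - 1) × (7.3 - 4)/(10 - 4) × (7.3 - 7)/(10 - 7) = 0.038500

P(7.3) = (-4)×L_0(7.3) + (-9)×L_1(7.3) + (-10)×L_2(7.3) + 4×L_3(7.3)
P(7.3) = -9.456500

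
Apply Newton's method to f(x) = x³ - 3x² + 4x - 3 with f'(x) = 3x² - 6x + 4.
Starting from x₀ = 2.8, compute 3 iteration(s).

f(x) = x³ - 3x² + 4x - 3
f'(x) = 3x² - 6x + 4
x₀ = 2.8

Newton-Raphson formula: x_{n+1} = x_n - f(x_n)/f'(x_n)

Iteration 1:
  f(2.800000) = 6.632000
  f'(2.800000) = 10.720000
  x_1 = 2.800000 - 6.632000/10.720000 = 2.181343
Iteration 2:
  f(2.181343) = 1.829993
  f'(2.181343) = 5.186716
  x_2 = 2.181343 - 1.829993/5.186716 = 1.828520
Iteration 3:
  f(1.828520) = 0.397254
  f'(1.828520) = 3.059337
  x_3 = 1.828520 - 0.397254/3.059337 = 1.698670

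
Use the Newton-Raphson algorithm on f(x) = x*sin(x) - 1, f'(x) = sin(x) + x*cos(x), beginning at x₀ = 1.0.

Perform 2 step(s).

f(x) = x*sin(x) - 1
f'(x) = sin(x) + x*cos(x)
x₀ = 1.0

Newton-Raphson formula: x_{n+1} = x_n - f(x_n)/f'(x_n)

Iteration 1:
  f(1.000000) = -0.158529
  f'(1.000000) = 1.381773
  x_1 = 1.000000 - (-0.158529)/1.381773 = 1.114729
Iteration 2:
  f(1.114729) = 0.000794
  f'(1.114729) = 1.388741
  x_2 = 1.114729 - 0.000794/1.388741 = 1.114157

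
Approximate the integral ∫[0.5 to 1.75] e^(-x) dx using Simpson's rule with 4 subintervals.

f(x) = e^(-x)
a = 0.5, b = 1.75, n = 4
h = (b - a)/n = 0.312500

Simpson's rule: (h/3)[f(x₀) + 4f(x₁) + 2f(x₂) + ... + f(xₙ)]

x_0 = 0.5000, f(x_0) = 0.606531, coefficient = 1
x_1 = 0.8125, f(x_1) = 0.443747, coefficient = 4
x_2 = 1.1250, f(x_2) = 0.324652, coefficient = 2
x_3 = 1.4375, f(x_3) = 0.237521, coefficient = 4
x_4 = 1.7500, f(x_4) = 0.173774, coefficient = 1

I ≈ (0.312500/3) × 4.154682 = 0.432779
Exact value: 0.432757
Error: 0.000023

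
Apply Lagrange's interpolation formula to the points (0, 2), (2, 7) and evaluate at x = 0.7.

Lagrange interpolation formula:
P(x) = Σ yᵢ × Lᵢ(x)
where Lᵢ(x) = Π_{j≠i} (x - xⱼ)/(xᵢ - xⱼ)

L_0(0.7) = (0.7 - 2)/(0 - 2) = 0.650000
L_1(0.7) = (0.7 - 0)/(2 - 0) = 0.350000

P(0.7) = 2×L_0(0.7) + 7×L_1(0.7)
P(0.7) = 3.750000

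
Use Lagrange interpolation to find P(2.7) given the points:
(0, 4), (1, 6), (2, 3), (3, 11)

Lagrange interpolation formula:
P(x) = Σ yᵢ × Lᵢ(x)
where Lᵢ(x) = Π_{j≠i} (x - xⱼ)/(xᵢ - xⱼ)

L_0(2.7) = (2.7 - 1)/(0 - 1) × (2.7 - 2)/(0 - 2) × (2.7 - 3)/(0 - 3) = 0.059500
L_1(2.7) = (2.7 - 0)/(1 - 0) × (2.7 - 2)/(1 - 2) × (2.7 - 3)/(1 - 3) = -0.283500
L_2(2.7) = (2.7 - 0)/(2 - 0) × (2.7 - 1)/(2 - 1) × (2.7 - 3)/(2 - 3) = 0.688500
L_3(2.7) = (2.7 - 0)/(3 - 0) × (2.7 - 1)/(3 - 1) × (2.7 - 2)/(3 - 2) = 0.535500

P(2.7) = 4×L_0(2.7) + 6×L_1(2.7) + 3×L_2(2.7) + 11×L_3(2.7)
P(2.7) = 6.493000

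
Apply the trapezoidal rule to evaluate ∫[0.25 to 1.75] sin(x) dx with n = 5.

f(x) = sin(x)
a = 0.25, b = 1.75, n = 5
h = (b - a)/n = 0.300000

Trapezoidal rule: (h/2)[f(x₀) + 2f(x₁) + 2f(x₂) + ... + f(xₙ)]

x_0 = 0.2500, f(x_0) = 0.247404, coefficient = 1
x_1 = 0.5500, f(x_1) = 0.522687, coefficient = 2
x_2 = 0.8500, f(x_2) = 0.751280, coefficient = 2
x_3 = 1.1500, f(x_3) = 0.912764, coefficient = 2
x_4 = 1.4500, f(x_4) = 0.992713, coefficient = 2
x_5 = 1.7500, f(x_5) = 0.983986, coefficient = 1

I ≈ (0.300000/2) × 7.590279 = 1.138542
Exact value: 1.147158
Error: 0.008617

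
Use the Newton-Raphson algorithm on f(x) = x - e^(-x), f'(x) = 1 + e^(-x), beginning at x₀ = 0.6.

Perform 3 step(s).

f(x) = x - e^(-x)
f'(x) = 1 + e^(-x)
x₀ = 0.6

Newton-Raphson formula: x_{n+1} = x_n - f(x_n)/f'(x_n)

Iteration 1:
  f(0.600000) = 0.051188
  f'(0.600000) = 1.548812
  x_1 = 0.600000 - 0.051188/1.548812 = 0.566950
Iteration 2:
  f(0.566950) = -0.000303
  f'(0.566950) = 1.567253
  x_2 = 0.566950 - (-0.000303)/1.567253 = 0.567143
Iteration 3:
  f(0.567143) = 0.000000
  f'(0.567143) = 1.567143
  x_3 = 0.567143 - 0.000000/1.567143 = 0.567143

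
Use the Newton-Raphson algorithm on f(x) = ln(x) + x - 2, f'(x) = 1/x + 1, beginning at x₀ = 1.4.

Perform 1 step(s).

f(x) = ln(x) + x - 2
f'(x) = 1/x + 1
x₀ = 1.4

Newton-Raphson formula: x_{n+1} = x_n - f(x_n)/f'(x_n)

Iteration 1:
  f(1.400000) = -0.263528
  f'(1.400000) = 1.714286
  x_1 = 1.400000 - (-0.263528)/1.714286 = 1.553725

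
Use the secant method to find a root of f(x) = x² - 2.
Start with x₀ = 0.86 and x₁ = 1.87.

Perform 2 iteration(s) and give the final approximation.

f(x) = x² - 2
x₀ = 0.86, x₁ = 1.87

Secant formula: x_{n+1} = x_n - f(x_n)(x_n - x_{n-1})/(f(x_n) - f(x_{n-1}))

Iteration 1:
  f(0.860000) = -1.260400
  f(1.870000) = 1.496900
  x_2 = 1.870000 - 1.496900×(1.870000 - 0.860000)/(1.496900 - (-1.260400))
       = 1.321685
Iteration 2:
  f(1.870000) = 1.496900
  f(1.321685) = -0.253149
  x_3 = 1.321685 - (-0.253149)×(1.321685 - 1.870000)/(-0.253149 - 1.496900)
       = 1.401000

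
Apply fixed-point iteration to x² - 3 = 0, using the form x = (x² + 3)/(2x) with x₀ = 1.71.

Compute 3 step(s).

Equation: x² - 3 = 0
Fixed-point form: x = (x² + 3)/(2x)
x₀ = 1.71

x_1 = g(1.710000) = 1.732193
x_2 = g(1.732193) = 1.732051
x_3 = g(1.732051) = 1.732051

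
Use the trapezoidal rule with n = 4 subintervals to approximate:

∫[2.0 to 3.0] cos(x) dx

f(x) = cos(x)
a = 2.0, b = 3.0, n = 4
h = (b - a)/n = 0.250000

Trapezoidal rule: (h/2)[f(x₀) + 2f(x₁) + 2f(x₂) + ... + f(xₙ)]

x_0 = 2.0000, f(x_0) = -0.416147, coefficient = 1
x_1 = 2.2500, f(x_1) = -0.628174, coefficient = 2
x_2 = 2.5000, f(x_2) = -0.801144, coefficient = 2
x_3 = 2.7500, f(x_3) = -0.924302, coefficient = 2
x_4 = 3.0000, f(x_4) = -0.989992, coefficient = 1

I ≈ (0.250000/2) × -6.113379 = -0.764172
Exact value: -0.768177
Error: 0.004005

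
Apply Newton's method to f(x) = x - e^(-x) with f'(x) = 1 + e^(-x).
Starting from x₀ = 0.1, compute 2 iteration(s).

f(x) = x - e^(-x)
f'(x) = 1 + e^(-x)
x₀ = 0.1

Newton-Raphson formula: x_{n+1} = x_n - f(x_n)/f'(x_n)

Iteration 1:
  f(0.100000) = -0.804837
  f'(0.100000) = 1.904837
  x_1 = 0.100000 - (-0.804837)/1.904837 = 0.522523
Iteration 2:
  f(0.522523) = -0.070500
  f'(0.522523) = 1.593023
  x_2 = 0.522523 - (-0.070500)/1.593023 = 0.566778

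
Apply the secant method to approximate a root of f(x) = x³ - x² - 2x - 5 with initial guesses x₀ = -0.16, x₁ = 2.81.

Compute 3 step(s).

f(x) = x³ - x² - 2x - 5
x₀ = -0.16, x₁ = 2.81

Secant formula: x_{n+1} = x_n - f(x_n)(x_n - x_{n-1})/(f(x_n) - f(x_{n-1}))

Iteration 1:
  f(-0.160000) = -4.709696
  f(2.810000) = 3.671941
  x_2 = 2.810000 - 3.671941×(2.810000 - (-0.160000))/(3.671941 - (-4.709696))
       = 1.508862
Iteration 2:
  f(2.810000) = 3.671941
  f(1.508862) = -6.859216
  x_3 = 1.508862 - (-6.859216)×(1.508862 - 2.810000)/(-6.859216 - 3.671941)
       = 2.356327
Iteration 3:
  f(1.508862) = -6.859216
  f(2.356327) = -2.181951
  x_4 = 2.356327 - (-2.181951)×(2.356327 - 1.508862)/(-2.181951 - (-6.859216))
       = 2.751671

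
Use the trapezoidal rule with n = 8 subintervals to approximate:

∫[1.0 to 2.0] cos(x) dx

f(x) = cos(x)
a = 1.0, b = 2.0, n = 8
h = (b - a)/n = 0.125000

Trapezoidal rule: (h/2)[f(x₀) + 2f(x₁) + 2f(x₂) + ... + f(xₙ)]

x_0 = 1.0000, f(x_0) = 0.540302, coefficient = 1
x_1 = 1.1250, f(x_1) = 0.431177, coefficient = 2
x_2 = 1.2500, f(x_2) = 0.315322, coefficient = 2
x_3 = 1.3750, f(x_3) = 0.194548, coefficient = 2
x_4 = 1.5000, f(x_4) = 0.070737, coefficient = 2
x_5 = 1.6250, f(x_5) = -0.054177, coefficient = 2
x_6 = 1.7500, f(x_6) = -0.178246, coefficient = 2
x_7 = 1.8750, f(x_7) = -0.299534, coefficient = 2
x_8 = 2.0000, f(x_8) = -0.416147, coefficient = 1

I ≈ (0.125000/2) × 1.083810 = 0.067738
Exact value: 0.067826
Error: 0.000088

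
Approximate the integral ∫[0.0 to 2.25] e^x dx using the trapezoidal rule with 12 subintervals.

f(x) = e^x
a = 0.0, b = 2.25, n = 12
h = (b - a)/n = 0.187500

Trapezoidal rule: (h/2)[f(x₀) + 2f(x₁) + 2f(x₂) + ... + f(xₙ)]

x_0 = 0.0000, f(x_0) = 1.000000, coefficient = 1
x_1 = 0.1875, f(x_1) = 1.206230, coefficient = 2
x_2 = 0.3750, f(x_2) = 1.454991, coefficient = 2
x_3 = 0.5625, f(x_3) = 1.755055, coefficient = 2
x_4 = 0.7500, f(x_4) = 2.117000, coefficient = 2
x_5 = 0.9375, f(x_5) = 2.553589, coefficient = 2
x_6 = 1.1250, f(x_6) = 3.080217, coefficient = 2
x_7 = 1.3125, f(x_7) = 3.715451, coefficient = 2
x_8 = 1.5000, f(x_8) = 4.481689, coefficient = 2
x_9 = 1.6875, f(x_9) = 5.405949, coefficient = 2
x_10 = 1.8750, f(x_10) = 6.520819, coefficient = 2
x_11 = 2.0625, f(x_11) = 7.865609, coefficient = 2
x_12 = 2.2500, f(x_12) = 9.487736, coefficient = 1

I ≈ (0.187500/2) × 90.800935 = 8.512588
Exact value: 8.487736
Error: 0.024852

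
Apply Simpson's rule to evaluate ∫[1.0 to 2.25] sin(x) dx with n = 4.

f(x) = sin(x)
a = 1.0, b = 2.25, n = 4
h = (b - a)/n = 0.312500

Simpson's rule: (h/3)[f(x₀) + 4f(x₁) + 2f(x₂) + ... + f(xₙ)]

x_0 = 1.0000, f(x_0) = 0.841471, coefficient = 1
x_1 = 1.3125, f(x_1) = 0.966827, coefficient = 4
x_2 = 1.6250, f(x_2) = 0.998531, coefficient = 2
x_3 = 1.9375, f(x_3) = 0.933514, coefficient = 4
x_4 = 2.2500, f(x_4) = 0.778073, coefficient = 1

I ≈ (0.312500/3) × 11.217970 = 1.168539
Exact value: 1.168476
Error: 0.000063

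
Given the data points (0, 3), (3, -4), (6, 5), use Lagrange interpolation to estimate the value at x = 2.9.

Lagrange interpolation formula:
P(x) = Σ yᵢ × Lᵢ(x)
where Lᵢ(x) = Π_{j≠i} (x - xⱼ)/(xᵢ - xⱼ)

L_0(2.9) = (2.9 - 3)/(0 - 3) × (2.9 - 6)/(0 - 6) = 0.017222
L_1(2.9) = (2.9 - 0)/(3 - 0) × (2.9 - 6)/(3 - 6) = 0.998889
L_2(2.9) = (2.9 - 0)/(6 - 0) × (2.9 - 3)/(6 - 3) = -0.016111

P(2.9) = 3×L_0(2.9) + (-4)×L_1(2.9) + 5×L_2(2.9)
P(2.9) = -4.024444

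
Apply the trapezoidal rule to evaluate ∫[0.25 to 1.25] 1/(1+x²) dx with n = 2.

f(x) = 1/(1+x²)
a = 0.25, b = 1.25, n = 2
h = (b - a)/n = 0.500000

Trapezoidal rule: (h/2)[f(x₀) + 2f(x₁) + 2f(x₂) + ... + f(xₙ)]

x_0 = 0.2500, f(x_0) = 0.941176, coefficient = 1
x_1 = 0.7500, f(x_1) = 0.640000, coefficient = 2
x_2 = 1.2500, f(x_2) = 0.390244, coefficient = 1

I ≈ (0.500000/2) × 2.611420 = 0.652855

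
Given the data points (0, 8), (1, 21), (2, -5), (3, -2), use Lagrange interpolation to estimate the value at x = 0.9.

Lagrange interpolation formula:
P(x) = Σ yᵢ × Lᵢ(x)
where Lᵢ(x) = Π_{j≠i} (x - xⱼ)/(xᵢ - xⱼ)

L_0(0.9) = (0.9 - 1)/(0 - 1) × (0.9 - 2)/(0 - 2) × (0.9 - 3)/(0 - 3) = 0.038500
L_1(0.9) = (0.9 - 0)/(1 - 0) × (0.9 - 2)/(1 - 2) × (0.9 - 3)/(1 - 3) = 1.039500
L_2(0.9) = (0.9 - 0)/(2 - 0) × (0.9 - 1)/(2 - 1) × (0.9 - 3)/(2 - 3) = -0.094500
L_3(0.9) = (0.9 - 0)/(3 - 0) × (0.9 - 1)/(3 - 1) × (0.9 - 2)/(3 - 2) = 0.016500

P(0.9) = 8×L_0(0.9) + 21×L_1(0.9) + (-5)×L_2(0.9) + (-2)×L_3(0.9)
P(0.9) = 22.577000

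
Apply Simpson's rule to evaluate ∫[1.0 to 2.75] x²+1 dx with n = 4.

f(x) = x²+1
a = 1.0, b = 2.75, n = 4
h = (b - a)/n = 0.437500

Simpson's rule: (h/3)[f(x₀) + 4f(x₁) + 2f(x₂) + ... + f(xₙ)]

x_0 = 1.0000, f(x_0) = 2.000000, coefficient = 1
x_1 = 1.4375, f(x_1) = 3.066406, coefficient = 4
x_2 = 1.8750, f(x_2) = 4.515625, coefficient = 2
x_3 = 2.3125, f(x_3) = 6.347656, coefficient = 4
x_4 = 2.7500, f(x_4) = 8.562500, coefficient = 1

I ≈ (0.437500/3) × 57.250000 = 8.348958
Exact value: 8.348958
Error: 0.000000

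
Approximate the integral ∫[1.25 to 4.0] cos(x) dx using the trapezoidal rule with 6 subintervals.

f(x) = cos(x)
a = 1.25, b = 4.0, n = 6
h = (b - a)/n = 0.458333

Trapezoidal rule: (h/2)[f(x₀) + 2f(x₁) + 2f(x₂) + ... + f(xₙ)]

x_0 = 1.2500, f(x_0) = 0.315322, coefficient = 1
x_1 = 1.7083, f(x_1) = -0.137104, coefficient = 2
x_2 = 2.1667, f(x_2) = -0.561229, coefficient = 2
x_3 = 2.6250, f(x_3) = -0.869507, coefficient = 2
x_4 = 3.0833, f(x_4) = -0.998303, coefficient = 2
x_5 = 3.5417, f(x_5) = -0.921032, coefficient = 2
x_6 = 4.0000, f(x_6) = -0.653644, coefficient = 1

I ≈ (0.458333/2) × -7.312673 = -1.675821
Exact value: -1.705787
Error: 0.029966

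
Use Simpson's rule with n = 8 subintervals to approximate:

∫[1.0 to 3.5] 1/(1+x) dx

f(x) = 1/(1+x)
a = 1.0, b = 3.5, n = 8
h = (b - a)/n = 0.312500

Simpson's rule: (h/3)[f(x₀) + 4f(x₁) + 2f(x₂) + ... + f(xₙ)]

x_0 = 1.0000, f(x_0) = 0.500000, coefficient = 1
x_1 = 1.3125, f(x_1) = 0.432432, coefficient = 4
x_2 = 1.6250, f(x_2) = 0.380952, coefficient = 2
x_3 = 1.9375, f(x_3) = 0.340426, coefficient = 4
x_4 = 2.2500, f(x_4) = 0.307692, coefficient = 2
x_5 = 2.5625, f(x_5) = 0.280702, coefficient = 4
x_6 = 2.8750, f(x_6) = 0.258065, coefficient = 2
x_7 = 3.1875, f(x_7) = 0.238806, coefficient = 4
x_8 = 3.5000, f(x_8) = 0.222222, coefficient = 1

I ≈ (0.312500/3) × 7.785103 = 0.810948
Exact value: 0.810930
Error: 0.000018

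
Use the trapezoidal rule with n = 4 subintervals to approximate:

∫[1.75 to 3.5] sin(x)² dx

f(x) = sin(x)²
a = 1.75, b = 3.5, n = 4
h = (b - a)/n = 0.437500

Trapezoidal rule: (h/2)[f(x₀) + 2f(x₁) + 2f(x₂) + ... + f(xₙ)]

x_0 = 1.7500, f(x_0) = 0.968228, coefficient = 1
x_1 = 2.1875, f(x_1) = 0.665512, coefficient = 2
x_2 = 2.6250, f(x_2) = 0.243957, coefficient = 2
x_3 = 3.0625, f(x_3) = 0.006243, coefficient = 2
x_4 = 3.5000, f(x_4) = 0.123049, coefficient = 1

I ≈ (0.437500/2) × 2.922701 = 0.639341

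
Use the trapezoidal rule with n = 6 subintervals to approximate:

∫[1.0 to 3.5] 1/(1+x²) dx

f(x) = 1/(1+x²)
a = 1.0, b = 3.5, n = 6
h = (b - a)/n = 0.416667

Trapezoidal rule: (h/2)[f(x₀) + 2f(x₁) + 2f(x₂) + ... + f(xₙ)]

x_0 = 1.0000, f(x_0) = 0.500000, coefficient = 1
x_1 = 1.4167, f(x_1) = 0.332564, coefficient = 2
x_2 = 1.8333, f(x_2) = 0.229299, coefficient = 2
x_3 = 2.2500, f(x_3) = 0.164948, coefficient = 2
x_4 = 2.6667, f(x_4) = 0.123288, coefficient = 2
x_5 = 3.0833, f(x_5) = 0.095175, coefficient = 2
x_6 = 3.5000, f(x_6) = 0.075472, coefficient = 1

I ≈ (0.416667/2) × 2.466020 = 0.513754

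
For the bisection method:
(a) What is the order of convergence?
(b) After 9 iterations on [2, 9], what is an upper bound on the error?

(a) Bisection has linear (order 1) convergence; the error is halved each step.

(b) Error bound = (b-a)/2^n = (9 - 2)/2^{9}
    = 7/2^{9}

(a) 1 (linear); (b) error ≤ 1.37e-02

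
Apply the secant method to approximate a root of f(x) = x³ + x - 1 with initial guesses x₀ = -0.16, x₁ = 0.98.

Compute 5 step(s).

f(x) = x³ + x - 1
x₀ = -0.16, x₁ = 0.98

Secant formula: x_{n+1} = x_n - f(x_n)(x_n - x_{n-1})/(f(x_n) - f(x_{n-1}))

Iteration 1:
  f(-0.160000) = -1.164096
  f(0.980000) = 0.921192
  x_2 = 0.980000 - 0.921192×(0.980000 - (-0.160000))/(0.921192 - (-1.164096))
       = 0.476396
Iteration 2:
  f(0.980000) = 0.921192
  f(0.476396) = -0.415484
  x_3 = 0.476396 - (-0.415484)×(0.476396 - 0.980000)/(-0.415484 - 0.921192)
       = 0.632933
Iteration 3:
  f(0.476396) = -0.415484
  f(0.632933) = -0.113511
  x_4 = 0.632933 - (-0.113511)×(0.632933 - 0.476396)/(-0.113511 - (-0.415484))
       = 0.691775
Iteration 4:
  f(0.632933) = -0.113511
  f(0.691775) = 0.022826
  x_5 = 0.691775 - 0.022826×(0.691775 - 0.632933)/(0.022826 - (-0.113511))
       = 0.681924
Iteration 5:
  f(0.691775) = 0.022826
  f(0.681924) = -0.000968
  x_6 = 0.681924 - (-0.000968)×(0.681924 - 0.691775)/(-0.000968 - 0.022826)
       = 0.682325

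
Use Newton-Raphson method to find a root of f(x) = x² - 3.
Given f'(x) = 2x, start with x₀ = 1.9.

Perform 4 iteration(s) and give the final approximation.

f(x) = x² - 3
f'(x) = 2x
x₀ = 1.9

Newton-Raphson formula: x_{n+1} = x_n - f(x_n)/f'(x_n)

Iteration 1:
  f(1.900000) = 0.610000
  f'(1.900000) = 3.800000
  x_1 = 1.900000 - 0.610000/3.800000 = 1.739474
Iteration 2:
  f(1.739474) = 0.025769
  f'(1.739474) = 3.478947
  x_2 = 1.739474 - 0.025769/3.478947 = 1.732067
Iteration 3:
  f(1.732067) = 0.000055
  f'(1.732067) = 3.464133
  x_3 = 1.732067 - 0.000055/3.464133 = 1.732051
Iteration 4:
  f(1.732051) = 0.000000
  f'(1.732051) = 3.464102
  x_4 = 1.732051 - 0.000000/3.464102 = 1.732051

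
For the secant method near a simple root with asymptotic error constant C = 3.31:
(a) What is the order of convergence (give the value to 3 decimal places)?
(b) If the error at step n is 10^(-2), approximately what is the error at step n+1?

(a) Secant method has superlinear convergence with order φ = (1+√5)/2 ≈ 1.618.
    This means |e_{n+1}| ≈ C|e_n|^1.618.

(b) With |e_n| = 10^(-2) and C = 3.31:
    |e_{n+1}| ≈ 3.31 × (10^(-2))^1.618 = 3.31 × 10^(-3.24)

(a) ≈ 1.618 (golden ratio); (b) |e_{n+1}| ≈ 1.922e-03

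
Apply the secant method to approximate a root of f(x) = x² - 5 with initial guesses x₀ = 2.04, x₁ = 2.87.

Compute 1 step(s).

f(x) = x² - 5
x₀ = 2.04, x₁ = 2.87

Secant formula: x_{n+1} = x_n - f(x_n)(x_n - x_{n-1})/(f(x_n) - f(x_{n-1}))

Iteration 1:
  f(2.040000) = -0.838400
  f(2.870000) = 3.236900
  x_2 = 2.870000 - 3.236900×(2.870000 - 2.040000)/(3.236900 - (-0.838400))
       = 2.210754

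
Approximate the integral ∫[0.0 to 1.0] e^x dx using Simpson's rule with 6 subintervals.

f(x) = e^x
a = 0.0, b = 1.0, n = 6
h = (b - a)/n = 0.166667

Simpson's rule: (h/3)[f(x₀) + 4f(x₁) + 2f(x₂) + ... + f(xₙ)]

x_0 = 0.0000, f(x_0) = 1.000000, coefficient = 1
x_1 = 0.1667, f(x_1) = 1.181360, coefficient = 4
x_2 = 0.3333, f(x_2) = 1.395612, coefficient = 2
x_3 = 0.5000, f(x_3) = 1.648721, coefficient = 4
x_4 = 0.6667, f(x_4) = 1.947734, coefficient = 2
x_5 = 0.8333, f(x_5) = 2.300976, coefficient = 4
x_6 = 1.0000, f(x_6) = 2.718282, coefficient = 1

I ≈ (0.166667/3) × 30.929205 = 1.718289
Exact value: 1.718282
Error: 0.000007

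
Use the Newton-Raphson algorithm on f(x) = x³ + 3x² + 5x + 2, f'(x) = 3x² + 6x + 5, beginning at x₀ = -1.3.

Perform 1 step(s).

f(x) = x³ + 3x² + 5x + 2
f'(x) = 3x² + 6x + 5
x₀ = -1.3

Newton-Raphson formula: x_{n+1} = x_n - f(x_n)/f'(x_n)

Iteration 1:
  f(-1.300000) = -1.627000
  f'(-1.300000) = 2.270000
  x_1 = -1.300000 - (-1.627000)/2.270000 = -0.583260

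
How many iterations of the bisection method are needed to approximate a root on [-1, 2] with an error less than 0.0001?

We need (b-a)/2^n ≤ 0.0001
(2 - (-1))/2^n ≤ 0.0001
3/2^n ≤ 0.0001
2^n ≥ 30000
n ≥ log₂(30000) = 14.87
n ≥ 15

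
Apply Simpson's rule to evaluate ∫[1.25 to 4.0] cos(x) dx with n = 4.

f(x) = cos(x)
a = 1.25, b = 4.0, n = 4
h = (b - a)/n = 0.687500

Simpson's rule: (h/3)[f(x₀) + 4f(x₁) + 2f(x₂) + ... + f(xₙ)]

x_0 = 1.2500, f(x_0) = 0.315322, coefficient = 1
x_1 = 1.9375, f(x_1) = -0.358540, coefficient = 4
x_2 = 2.6250, f(x_2) = -0.869507, coefficient = 2
x_3 = 3.3125, f(x_3) = -0.985431, coefficient = 4
x_4 = 4.0000, f(x_4) = -0.653644, coefficient = 1

I ≈ (0.687500/3) × -7.453220 = -1.708030
Exact value: -1.705787
Error: 0.002242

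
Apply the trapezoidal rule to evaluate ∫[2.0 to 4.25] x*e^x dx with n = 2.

f(x) = x*e^x
a = 2.0, b = 4.25, n = 2
h = (b - a)/n = 1.125000

Trapezoidal rule: (h/2)[f(x₀) + 2f(x₁) + 2f(x₂) + ... + f(xₙ)]

x_0 = 2.0000, f(x_0) = 14.778112, coefficient = 1
x_1 = 3.1250, f(x_1) = 71.124672, coefficient = 2
x_2 = 4.2500, f(x_2) = 297.948002, coefficient = 1

I ≈ (1.125000/2) × 454.975459 = 255.923696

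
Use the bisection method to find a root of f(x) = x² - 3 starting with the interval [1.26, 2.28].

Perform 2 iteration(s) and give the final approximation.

f(x) = x² - 3
Initial interval: [1.26, 2.28]

Iteration 1:
  c_1 = (1.260000 + 2.280000)/2 = 1.770000
  f(c_1) = f(1.770000) = 0.132900
  f(a) × f(c) < 0, new interval: [1.260000, 1.770000]
Iteration 2:
  c_2 = (1.260000 + 1.770000)/2 = 1.515000
  f(c_2) = f(1.515000) = -0.704775
  f(a) × f(c) ≥ 0, new interval: [1.515000, 1.770000]

After 2 iteration(s), the approximation is c_2 = 1.515000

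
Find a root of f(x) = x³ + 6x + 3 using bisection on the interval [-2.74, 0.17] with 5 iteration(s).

f(x) = x³ + 6x + 3
Initial interval: [-2.74, 0.17]

Iteration 1:
  c_1 = (-2.740000 + 0.170000)/2 = -1.285000
  f(c_1) = f(-1.285000) = -6.831824
  f(a) × f(c) ≥ 0, new interval: [-1.285000, 0.170000]
Iteration 2:
  c_2 = (-1.285000 + 0.170000)/2 = -0.557500
  f(c_2) = f(-0.557500) = -0.518274
  f(a) × f(c) ≥ 0, new interval: [-0.557500, 0.170000]
Iteration 3:
  c_3 = (-0.557500 + 0.170000)/2 = -0.193750
  f(c_3) = f(-0.193750) = 1.830227
  f(a) × f(c) < 0, new interval: [-0.557500, -0.193750]
Iteration 4:
  c_4 = (-0.557500 + (-0.193750))/2 = -0.375625
  f(c_4) = f(-0.375625) = 0.693252
  f(a) × f(c) < 0, new interval: [-0.557500, -0.375625]
Iteration 5:
  c_5 = (-0.557500 + (-0.375625))/2 = -0.466563
  f(c_5) = f(-0.466563) = 0.099063
  f(a) × f(c) < 0, new interval: [-0.557500, -0.466563]

After 5 iteration(s), the approximation is c_5 = -0.466563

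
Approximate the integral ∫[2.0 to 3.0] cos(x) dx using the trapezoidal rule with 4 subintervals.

f(x) = cos(x)
a = 2.0, b = 3.0, n = 4
h = (b - a)/n = 0.250000

Trapezoidal rule: (h/2)[f(x₀) + 2f(x₁) + 2f(x₂) + ... + f(xₙ)]

x_0 = 2.0000, f(x_0) = -0.416147, coefficient = 1
x_1 = 2.2500, f(x_1) = -0.628174, coefficient = 2
x_2 = 2.5000, f(x_2) = -0.801144, coefficient = 2
x_3 = 2.7500, f(x_3) = -0.924302, coefficient = 2
x_4 = 3.0000, f(x_4) = -0.989992, coefficient = 1

I ≈ (0.250000/2) × -6.113379 = -0.764172
Exact value: -0.768177
Error: 0.004005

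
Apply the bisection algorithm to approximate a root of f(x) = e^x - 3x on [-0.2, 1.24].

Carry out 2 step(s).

f(x) = e^x - 3x
Initial interval: [-0.2, 1.24]

Iteration 1:
  c_1 = (-0.200000 + 1.240000)/2 = 0.520000
  f(c_1) = f(0.520000) = 0.122028
  f(a) × f(c) ≥ 0, new interval: [0.520000, 1.240000]
Iteration 2:
  c_2 = (0.520000 + 1.240000)/2 = 0.880000
  f(c_2) = f(0.880000) = -0.229100
  f(a) × f(c) < 0, new interval: [0.520000, 0.880000]

After 2 iteration(s), the approximation is c_2 = 0.880000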